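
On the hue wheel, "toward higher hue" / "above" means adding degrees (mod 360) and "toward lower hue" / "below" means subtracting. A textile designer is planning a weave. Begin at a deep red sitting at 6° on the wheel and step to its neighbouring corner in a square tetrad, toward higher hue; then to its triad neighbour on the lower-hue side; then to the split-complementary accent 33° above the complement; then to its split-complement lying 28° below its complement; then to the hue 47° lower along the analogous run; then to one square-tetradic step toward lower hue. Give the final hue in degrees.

square ↑ +90°: 6 + 90 = 96°
triadic ↓ −120°: 96 − 120 = -24 → -24 + 360 = 336°
split-comp 33° ↑ +213°: 336 + 213 = 549 → 549 − 360 = 189°
split-comp 28° ↓ +152°: 189 + 152 = 341°
analog 47° ↓ −47°: 341 − 47 = 294°
square ↓ −90°: 294 − 90 = 204°

204°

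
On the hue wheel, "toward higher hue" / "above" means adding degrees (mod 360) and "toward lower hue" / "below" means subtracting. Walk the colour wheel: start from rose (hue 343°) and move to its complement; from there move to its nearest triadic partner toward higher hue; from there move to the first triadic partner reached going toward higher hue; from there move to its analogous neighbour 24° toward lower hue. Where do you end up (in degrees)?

19°

343 + 180 = 523 → 523 − 360 = 163°   (complement)
163 + 120 = 283°   (triadic ↑)
283 + 120 = 403 → 403 − 360 = 43°   (triadic ↑)
43 − 24 = 19°   (analog 24° ↓)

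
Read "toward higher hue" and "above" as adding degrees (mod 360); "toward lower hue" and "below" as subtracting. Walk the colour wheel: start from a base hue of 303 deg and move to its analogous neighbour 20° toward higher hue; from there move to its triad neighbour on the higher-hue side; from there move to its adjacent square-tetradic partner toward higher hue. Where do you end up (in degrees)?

303 + 20 = 323°   (analog 20° ↑)
323 + 120 = 443 → 443 − 360 = 83°   (triadic ↑)
83 + 90 = 173°   (square ↑)

173°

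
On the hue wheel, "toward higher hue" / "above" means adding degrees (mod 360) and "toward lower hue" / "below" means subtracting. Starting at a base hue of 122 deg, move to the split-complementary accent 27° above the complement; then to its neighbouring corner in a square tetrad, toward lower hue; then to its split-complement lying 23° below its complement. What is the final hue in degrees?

36°

+207° (split-comp 27° ↑): 122 + 207 = 329°
−90° (square ↓): 329 − 90 = 239°
+157° (split-comp 23° ↓): 239 + 157 = 396 → 396 − 360 = 36°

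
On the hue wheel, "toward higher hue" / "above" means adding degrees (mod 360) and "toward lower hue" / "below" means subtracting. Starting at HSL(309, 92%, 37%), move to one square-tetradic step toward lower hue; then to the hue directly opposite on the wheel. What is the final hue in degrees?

39°

square ↓ −90°: 309 − 90 = 219°
complement +180°: 219 + 180 = 399 → 399 − 360 = 39°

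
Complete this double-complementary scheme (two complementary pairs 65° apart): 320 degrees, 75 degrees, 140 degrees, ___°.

A rectangular tetradic uses two complementary pairs 65° apart: offsets 0°, 65°, 180°, 245°.
Among {75°, 140°, 320°}, 320° and 140° are a 180° pair.
The remaining hue 75° needs its own complement: 75 + 180 = 255°

255°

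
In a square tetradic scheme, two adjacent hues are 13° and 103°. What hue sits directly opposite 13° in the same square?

193°

A square tetradic scheme places four hues 90° apart; opposite corners are 180° apart.
13 + 180 = 193°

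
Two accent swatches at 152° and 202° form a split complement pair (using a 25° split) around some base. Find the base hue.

The accents sit 25° either side of the complement, so the complement is their short-arc midpoint on the wheel.
Short-arc midpoint of 152° and 202°: 177°.
Base is 180° from the complement: 177 − 180 = -3 → -3 + 360 = 357°

357°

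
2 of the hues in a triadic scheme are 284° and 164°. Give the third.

A triad places three hues 120° apart.
The full set through 164° is {44°, 164°, 284°}.
Given {164°, 284°}, the missing hue is 44°.

44°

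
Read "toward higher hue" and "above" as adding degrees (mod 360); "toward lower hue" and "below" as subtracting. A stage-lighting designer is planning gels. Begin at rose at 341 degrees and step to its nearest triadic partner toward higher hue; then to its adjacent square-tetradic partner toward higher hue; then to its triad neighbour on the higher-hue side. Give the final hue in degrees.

311°

341 + 120 = 461 → 461 − 360 = 101°   (triadic ↑)
101 + 90 = 191°   (square ↑)
191 + 120 = 311°   (triadic ↑)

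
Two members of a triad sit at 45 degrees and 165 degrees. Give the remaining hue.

285°

A triad spaces three hues 120° apart.
The full set is {45°, 165°, 285°}.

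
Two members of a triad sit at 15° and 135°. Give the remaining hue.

255°

A triad spaces three hues 120° apart.
The full set is {15°, 135°, 255°}.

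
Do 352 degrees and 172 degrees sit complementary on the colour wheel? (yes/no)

Angular distance: |352 − 172| = 180 = 180°.
Complementary requires 180°.

yes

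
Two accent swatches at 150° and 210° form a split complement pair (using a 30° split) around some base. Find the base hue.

0°

The accents sit 30° either side of the complement, so the complement is their short-arc midpoint on the wheel.
Short-arc midpoint of 150° and 210°: 180°.
Base is 180° from the complement: 180 − 180 = 0°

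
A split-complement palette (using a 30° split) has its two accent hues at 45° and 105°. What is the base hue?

255°

The accents sit 30° either side of the complement, so the complement is their short-arc midpoint on the wheel.
Short-arc midpoint of 45° and 105°: 75°.
Base is 180° from the complement: 75 − 180 = -105 → -105 + 360 = 255°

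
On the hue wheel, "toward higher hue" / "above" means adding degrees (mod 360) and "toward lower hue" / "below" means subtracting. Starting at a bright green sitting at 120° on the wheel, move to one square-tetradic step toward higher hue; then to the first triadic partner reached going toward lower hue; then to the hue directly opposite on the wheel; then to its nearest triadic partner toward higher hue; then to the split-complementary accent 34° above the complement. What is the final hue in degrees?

square ↑ +90°: 120 + 90 = 210°
triadic ↓ −120°: 210 − 120 = 90°
complement +180°: 90 + 180 = 270°
triadic ↑ +120°: 270 + 120 = 390 → 390 − 360 = 30°
split-comp 34° ↑ +214°: 30 + 214 = 244°

244°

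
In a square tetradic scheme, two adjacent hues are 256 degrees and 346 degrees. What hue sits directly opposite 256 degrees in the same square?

76°

A square tetradic scheme places four hues 90° apart; opposite corners are 180° apart.
256 + 180 = 436 → 436 − 360 = 76°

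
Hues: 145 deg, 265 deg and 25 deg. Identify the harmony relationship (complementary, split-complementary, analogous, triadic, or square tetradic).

Sort the hues: 25°, 145°, 265°.
Successive gaps around the wheel: 120°, 120°, 120°.
Three hues equally spaced 120° apart form a triad.

triadic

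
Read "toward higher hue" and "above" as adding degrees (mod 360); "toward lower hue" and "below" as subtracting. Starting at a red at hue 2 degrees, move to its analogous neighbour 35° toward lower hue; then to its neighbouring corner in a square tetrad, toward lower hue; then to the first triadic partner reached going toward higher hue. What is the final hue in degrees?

357°

analog 35° ↓ −35°: 2 − 35 = -33 → -33 + 360 = 327°
square ↓ −90°: 327 − 90 = 237°
triadic ↑ +120°: 237 + 120 = 357°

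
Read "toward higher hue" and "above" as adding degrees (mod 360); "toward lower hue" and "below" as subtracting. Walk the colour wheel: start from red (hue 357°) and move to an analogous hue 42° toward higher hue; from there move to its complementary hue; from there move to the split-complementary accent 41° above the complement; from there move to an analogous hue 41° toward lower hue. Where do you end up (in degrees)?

39°

analog 42° ↑ +42°: 357 + 42 = 399 → 399 − 360 = 39°
complement +180°: 39 + 180 = 219°
split-comp 41° ↑ +221°: 219 + 221 = 440 → 440 − 360 = 80°
analog 41° ↓ −41°: 80 − 41 = 39°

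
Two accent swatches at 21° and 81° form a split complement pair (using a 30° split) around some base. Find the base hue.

The accents sit 30° either side of the complement, so the complement is their short-arc midpoint on the wheel.
Short-arc midpoint of 21° and 81°: 51°.
Base is 180° from the complement: 51 − 180 = -129 → -129 + 360 = 231°

231°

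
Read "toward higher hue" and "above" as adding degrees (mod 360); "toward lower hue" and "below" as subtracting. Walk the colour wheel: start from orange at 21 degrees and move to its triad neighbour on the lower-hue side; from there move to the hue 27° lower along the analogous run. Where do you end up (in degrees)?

triadic ↓ −120°: 21 − 120 = -99 → -99 + 360 = 261°
analog 27° ↓ −27°: 261 − 27 = 234°

234°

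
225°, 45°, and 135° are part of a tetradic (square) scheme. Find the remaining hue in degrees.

315°

A square tetradic scheme places four hues every 90°.
The full set through 45° is {45°, 135°, 225°, 315°}.
Given {45°, 135°, 225°}, the missing hue is 315°.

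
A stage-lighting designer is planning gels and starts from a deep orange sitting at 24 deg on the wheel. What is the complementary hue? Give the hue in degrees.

204°

The complement sits 180° across the wheel.
24 + 180 = 204°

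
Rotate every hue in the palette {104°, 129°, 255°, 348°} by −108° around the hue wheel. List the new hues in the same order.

104 − 108 = -4 → -4 + 360 = 356°
129 − 108 = 21°
255 − 108 = 147°
348 − 108 = 240°

356°, 21°, 147°, 240°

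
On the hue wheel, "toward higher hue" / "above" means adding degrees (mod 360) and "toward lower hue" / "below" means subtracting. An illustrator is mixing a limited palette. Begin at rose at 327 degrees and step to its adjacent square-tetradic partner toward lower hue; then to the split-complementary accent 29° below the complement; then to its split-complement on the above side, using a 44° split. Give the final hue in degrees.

327 − 90 = 237°   (square ↓)
237 + 151 = 388 → 388 − 360 = 28°   (split-comp 29° ↓)
28 + 224 = 252°   (split-comp 44° ↑)

252°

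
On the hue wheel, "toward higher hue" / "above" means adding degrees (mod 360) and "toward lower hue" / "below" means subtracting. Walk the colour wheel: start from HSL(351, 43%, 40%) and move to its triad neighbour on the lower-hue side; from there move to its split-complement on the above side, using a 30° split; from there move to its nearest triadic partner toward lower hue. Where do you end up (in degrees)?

321°

−120° (triadic ↓): 351 − 120 = 231°
+210° (split-comp 30° ↑): 231 + 210 = 441 → 441 − 360 = 81°
−120° (triadic ↓): 81 − 120 = -39 → -39 + 360 = 321°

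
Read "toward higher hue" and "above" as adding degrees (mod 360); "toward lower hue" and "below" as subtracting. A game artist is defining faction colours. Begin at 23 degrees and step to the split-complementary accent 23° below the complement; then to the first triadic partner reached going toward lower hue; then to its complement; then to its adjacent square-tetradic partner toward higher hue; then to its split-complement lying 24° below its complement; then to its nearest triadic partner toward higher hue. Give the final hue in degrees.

246°

split-comp 23° ↓ +157°: 23 + 157 = 180°
triadic ↓ −120°: 180 − 120 = 60°
complement +180°: 60 + 180 = 240°
square ↑ +90°: 240 + 90 = 330°
split-comp 24° ↓ +156°: 330 + 156 = 486 → 486 − 360 = 126°
triadic ↑ +120°: 126 + 120 = 246°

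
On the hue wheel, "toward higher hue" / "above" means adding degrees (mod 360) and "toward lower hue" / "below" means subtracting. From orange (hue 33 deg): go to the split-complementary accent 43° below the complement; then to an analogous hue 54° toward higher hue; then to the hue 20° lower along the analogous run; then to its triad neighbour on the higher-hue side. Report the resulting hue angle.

33 + 137 = 170°   (split-comp 43° ↓)
170 + 54 = 224°   (analog 54° ↑)
224 − 20 = 204°   (analog 20° ↓)
204 + 120 = 324°   (triadic ↑)

324°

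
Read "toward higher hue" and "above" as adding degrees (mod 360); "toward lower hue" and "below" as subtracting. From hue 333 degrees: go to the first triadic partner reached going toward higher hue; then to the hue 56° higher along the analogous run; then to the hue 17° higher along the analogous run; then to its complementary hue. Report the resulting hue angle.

346°

333 + 120 = 453 → 453 − 360 = 93°   (triadic ↑)
93 + 56 = 149°   (analog 56° ↑)
149 + 17 = 166°   (analog 17° ↑)
166 + 180 = 346°   (complement)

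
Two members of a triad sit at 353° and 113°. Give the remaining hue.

A triad spaces three hues 120° apart.
The full set is {113°, 233°, 353°}.

233°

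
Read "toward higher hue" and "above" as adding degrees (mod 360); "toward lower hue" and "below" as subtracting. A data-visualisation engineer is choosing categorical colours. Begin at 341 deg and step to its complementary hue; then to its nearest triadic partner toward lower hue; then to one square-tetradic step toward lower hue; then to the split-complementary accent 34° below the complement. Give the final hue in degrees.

+180° (complement): 341 + 180 = 521 → 521 − 360 = 161°
−120° (triadic ↓): 161 − 120 = 41°
−90° (square ↓): 41 − 90 = -49 → -49 + 360 = 311°
+146° (split-comp 34° ↓): 311 + 146 = 457 → 457 − 360 = 97°

97°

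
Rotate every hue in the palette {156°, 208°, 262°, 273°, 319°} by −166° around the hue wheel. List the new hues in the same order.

156 − 166 = -10 → -10 + 360 = 350°
208 − 166 = 42°
262 − 166 = 96°
273 − 166 = 107°
319 − 166 = 153°

350°, 42°, 96°, 107°, 153°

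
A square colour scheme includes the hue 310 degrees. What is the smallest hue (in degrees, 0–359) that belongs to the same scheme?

40°

A square tetradic scheme places four hues every 90°.
The full set through 310° is {40°, 130°, 220°, 310°}.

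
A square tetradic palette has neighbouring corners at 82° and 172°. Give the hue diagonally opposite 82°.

262°

A square tetradic scheme places four hues 90° apart; opposite corners are 180° apart.
82 + 180 = 262°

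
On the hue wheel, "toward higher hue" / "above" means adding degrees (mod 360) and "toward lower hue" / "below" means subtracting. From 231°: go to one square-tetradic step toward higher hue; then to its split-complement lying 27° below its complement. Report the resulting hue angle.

114°

square ↑ +90°: 231 + 90 = 321°
split-comp 27° ↓ +153°: 321 + 153 = 474 → 474 − 360 = 114°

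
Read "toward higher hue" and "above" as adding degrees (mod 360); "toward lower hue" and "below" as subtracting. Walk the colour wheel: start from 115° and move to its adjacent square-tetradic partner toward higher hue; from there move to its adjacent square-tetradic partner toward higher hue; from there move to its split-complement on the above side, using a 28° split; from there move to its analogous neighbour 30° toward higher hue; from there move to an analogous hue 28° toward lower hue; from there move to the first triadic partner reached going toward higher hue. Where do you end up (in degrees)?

265°

+90° (square ↑): 115 + 90 = 205°
+90° (square ↑): 205 + 90 = 295°
+208° (split-comp 28° ↑): 295 + 208 = 503 → 503 − 360 = 143°
+30° (analog 30° ↑): 143 + 30 = 173°
−28° (analog 28° ↓): 173 − 28 = 145°
+120° (triadic ↑): 145 + 120 = 265°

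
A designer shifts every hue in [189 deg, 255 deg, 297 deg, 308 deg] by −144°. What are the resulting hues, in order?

45°, 111°, 153°, 164°

189 − 144 = 45°
255 − 144 = 111°
297 − 144 = 153°
308 − 144 = 164°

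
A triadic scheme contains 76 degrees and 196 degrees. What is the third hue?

A triad spaces three hues 120° apart.
The full set is {76°, 196°, 316°}.

316°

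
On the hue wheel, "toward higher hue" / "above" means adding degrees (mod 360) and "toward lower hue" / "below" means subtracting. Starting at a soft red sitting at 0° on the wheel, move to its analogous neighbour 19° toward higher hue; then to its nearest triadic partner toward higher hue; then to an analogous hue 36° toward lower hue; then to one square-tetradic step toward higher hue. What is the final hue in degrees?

analog 19° ↑ +19°: 0 + 19 = 19°
triadic ↑ +120°: 19 + 120 = 139°
analog 36° ↓ −36°: 139 − 36 = 103°
square ↑ +90°: 103 + 90 = 193°

193°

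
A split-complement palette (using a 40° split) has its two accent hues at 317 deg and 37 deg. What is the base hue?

177°

The accents sit 40° either side of the complement, so the complement is their short-arc midpoint on the wheel.
Short-arc midpoint of 317° and 37°: 357°.
Base is 180° from the complement: 357 − 180 = 177°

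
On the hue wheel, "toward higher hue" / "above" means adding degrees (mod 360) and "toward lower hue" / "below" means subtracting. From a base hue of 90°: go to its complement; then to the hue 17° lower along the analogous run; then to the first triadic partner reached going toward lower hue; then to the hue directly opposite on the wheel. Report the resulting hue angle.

313°

90 + 180 = 270°   (complement)
270 − 17 = 253°   (analog 17° ↓)
253 − 120 = 133°   (triadic ↓)
133 + 180 = 313°   (complement)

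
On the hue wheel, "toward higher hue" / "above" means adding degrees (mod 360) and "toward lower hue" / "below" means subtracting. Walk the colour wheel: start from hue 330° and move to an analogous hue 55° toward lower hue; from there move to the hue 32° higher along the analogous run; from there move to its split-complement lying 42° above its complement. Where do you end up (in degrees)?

169°

−55° (analog 55° ↓): 330 − 55 = 275°
+32° (analog 32° ↑): 275 + 32 = 307°
+222° (split-comp 42° ↑): 307 + 222 = 529 → 529 − 360 = 169°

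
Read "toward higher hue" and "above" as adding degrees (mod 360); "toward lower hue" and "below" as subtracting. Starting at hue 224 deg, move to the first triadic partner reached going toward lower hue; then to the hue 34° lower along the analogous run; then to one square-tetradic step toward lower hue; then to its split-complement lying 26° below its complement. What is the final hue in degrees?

224 − 120 = 104°   (triadic ↓)
104 − 34 = 70°   (analog 34° ↓)
70 − 90 = -20 → -20 + 360 = 340°   (square ↓)
340 + 154 = 494 → 494 − 360 = 134°   (split-comp 26° ↓)

134°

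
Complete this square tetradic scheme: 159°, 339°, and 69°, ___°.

A square tetradic scheme places four hues every 90°.
The full set through 69° is {69°, 159°, 249°, 339°}.
Given {69°, 159°, 339°}, the missing hue is 249°.

249°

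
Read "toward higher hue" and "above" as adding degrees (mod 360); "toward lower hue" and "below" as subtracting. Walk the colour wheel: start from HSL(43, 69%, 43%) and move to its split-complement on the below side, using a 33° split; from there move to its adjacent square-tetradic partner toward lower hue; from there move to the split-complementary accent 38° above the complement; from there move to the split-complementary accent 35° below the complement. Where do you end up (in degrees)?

43 + 147 = 190°   (split-comp 33° ↓)
190 − 90 = 100°   (square ↓)
100 + 218 = 318°   (split-comp 38° ↑)
318 + 145 = 463 → 463 − 360 = 103°   (split-comp 35° ↓)

103°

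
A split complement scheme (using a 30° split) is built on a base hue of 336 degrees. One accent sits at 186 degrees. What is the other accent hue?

126°

Split-complementary hues sit 30° either side of the complement.
Complement of the base 336°: 336 + 180 = 516 → 516 − 360 = 156°
The given accent 186° is 30° one side of 156°; the other accent sits 30° the other side: 156 − 30 = 126°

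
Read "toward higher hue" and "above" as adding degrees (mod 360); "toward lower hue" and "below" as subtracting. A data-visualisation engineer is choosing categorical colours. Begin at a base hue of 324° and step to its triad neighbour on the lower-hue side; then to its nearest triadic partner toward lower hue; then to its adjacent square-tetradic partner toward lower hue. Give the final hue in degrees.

354°

triadic ↓ −120°: 324 − 120 = 204°
triadic ↓ −120°: 204 − 120 = 84°
square ↓ −90°: 84 − 90 = -6 → -6 + 360 = 354°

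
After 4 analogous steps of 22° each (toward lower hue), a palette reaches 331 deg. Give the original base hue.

4 steps of 22° (toward lower hue) give a net shift of −88°.
Start = end − shift: 331 + 88 = 419 → 419 − 360 = 59°

59°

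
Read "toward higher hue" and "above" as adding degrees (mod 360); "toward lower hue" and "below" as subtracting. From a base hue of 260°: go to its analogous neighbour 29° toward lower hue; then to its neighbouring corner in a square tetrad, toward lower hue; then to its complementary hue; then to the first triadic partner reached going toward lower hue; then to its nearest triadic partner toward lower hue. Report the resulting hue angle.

81°

−29° (analog 29° ↓): 260 − 29 = 231°
−90° (square ↓): 231 − 90 = 141°
+180° (complement): 141 + 180 = 321°
−120° (triadic ↓): 321 − 120 = 201°
−120° (triadic ↓): 201 − 120 = 81°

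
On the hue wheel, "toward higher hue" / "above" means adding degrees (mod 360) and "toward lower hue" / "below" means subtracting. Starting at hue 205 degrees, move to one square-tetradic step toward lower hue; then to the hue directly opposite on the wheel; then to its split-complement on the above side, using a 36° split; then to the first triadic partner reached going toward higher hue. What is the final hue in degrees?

271°

square ↓ −90°: 205 − 90 = 115°
complement +180°: 115 + 180 = 295°
split-comp 36° ↑ +216°: 295 + 216 = 511 → 511 − 360 = 151°
triadic ↑ +120°: 151 + 120 = 271°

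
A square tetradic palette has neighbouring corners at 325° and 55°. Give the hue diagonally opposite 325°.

A square tetradic scheme places four hues 90° apart; opposite corners are 180° apart.
325 + 180 = 505 → 505 − 360 = 145°

145°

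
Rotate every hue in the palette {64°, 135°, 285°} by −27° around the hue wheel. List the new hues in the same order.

64 − 27 = 37°
135 − 27 = 108°
285 − 27 = 258°

37°, 108°, 258°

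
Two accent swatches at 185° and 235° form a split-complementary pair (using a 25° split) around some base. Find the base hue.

30°

The accents sit 25° either side of the complement, so the complement is their short-arc midpoint on the wheel.
Short-arc midpoint of 185° and 235°: 210°.
Base is 180° from the complement: 210 − 180 = 30°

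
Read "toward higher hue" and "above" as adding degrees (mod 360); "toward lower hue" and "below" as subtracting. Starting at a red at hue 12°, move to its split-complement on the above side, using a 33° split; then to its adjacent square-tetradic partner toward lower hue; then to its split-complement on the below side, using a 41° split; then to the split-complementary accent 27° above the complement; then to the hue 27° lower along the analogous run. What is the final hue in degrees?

split-comp 33° ↑ +213°: 12 + 213 = 225°
square ↓ −90°: 225 − 90 = 135°
split-comp 41° ↓ +139°: 135 + 139 = 274°
split-comp 27° ↑ +207°: 274 + 207 = 481 → 481 − 360 = 121°
analog 27° ↓ −27°: 121 − 27 = 94°

94°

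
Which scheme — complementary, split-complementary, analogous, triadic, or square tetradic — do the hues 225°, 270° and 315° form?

analogous

Sort the hues: 225°, 270°, 315°.
Successive gaps around the wheel: 45°, 45°, 270°.
A run of hues at equal small steps (45°) with one large closing gap is an analogous group.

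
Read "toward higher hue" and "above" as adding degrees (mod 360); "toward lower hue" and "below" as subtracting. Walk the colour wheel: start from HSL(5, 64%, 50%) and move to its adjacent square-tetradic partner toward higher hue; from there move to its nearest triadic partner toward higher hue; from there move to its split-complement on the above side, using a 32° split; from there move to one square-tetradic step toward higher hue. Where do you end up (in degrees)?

square ↑ +90°: 5 + 90 = 95°
triadic ↑ +120°: 95 + 120 = 215°
split-comp 32° ↑ +212°: 215 + 212 = 427 → 427 − 360 = 67°
square ↑ +90°: 67 + 90 = 157°

157°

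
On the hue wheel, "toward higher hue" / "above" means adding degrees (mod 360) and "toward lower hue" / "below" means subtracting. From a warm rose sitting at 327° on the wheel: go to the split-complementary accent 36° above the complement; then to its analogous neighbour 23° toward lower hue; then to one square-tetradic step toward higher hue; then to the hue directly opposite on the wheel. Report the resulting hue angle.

70°

327 + 216 = 543 → 543 − 360 = 183°   (split-comp 36° ↑)
183 − 23 = 160°   (analog 23° ↓)
160 + 90 = 250°   (square ↑)
250 + 180 = 430 → 430 − 360 = 70°   (complement)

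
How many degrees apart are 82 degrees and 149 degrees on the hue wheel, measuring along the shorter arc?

|82 − 149| = 67.
67 ≤ 180, so the shorter arc is 67°.

67°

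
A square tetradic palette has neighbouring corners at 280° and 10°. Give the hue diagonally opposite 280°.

A square tetradic scheme places four hues 90° apart; opposite corners are 180° apart.
280 + 180 = 460 → 460 − 360 = 100°

100°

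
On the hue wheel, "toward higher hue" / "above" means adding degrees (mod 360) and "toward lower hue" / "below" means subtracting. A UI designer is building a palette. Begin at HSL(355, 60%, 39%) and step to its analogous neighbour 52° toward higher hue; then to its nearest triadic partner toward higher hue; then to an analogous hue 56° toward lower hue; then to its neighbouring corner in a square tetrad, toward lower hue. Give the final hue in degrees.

21°

355 + 52 = 407 → 407 − 360 = 47°   (analog 52° ↑)
47 + 120 = 167°   (triadic ↑)
167 − 56 = 111°   (analog 56° ↓)
111 − 90 = 21°   (square ↓)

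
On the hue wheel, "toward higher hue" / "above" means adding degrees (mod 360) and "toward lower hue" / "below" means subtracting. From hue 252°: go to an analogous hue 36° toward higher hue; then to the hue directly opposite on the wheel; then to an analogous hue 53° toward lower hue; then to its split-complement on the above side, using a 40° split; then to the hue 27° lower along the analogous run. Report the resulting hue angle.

252 + 36 = 288°   (analog 36° ↑)
288 + 180 = 468 → 468 − 360 = 108°   (complement)
108 − 53 = 55°   (analog 53° ↓)
55 + 220 = 275°   (split-comp 40° ↑)
275 − 27 = 248°   (analog 27° ↓)

248°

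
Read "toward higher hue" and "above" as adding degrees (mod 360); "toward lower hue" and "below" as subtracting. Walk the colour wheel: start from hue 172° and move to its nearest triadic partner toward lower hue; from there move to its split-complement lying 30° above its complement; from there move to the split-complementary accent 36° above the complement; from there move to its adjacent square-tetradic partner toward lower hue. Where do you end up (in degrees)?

28°

172 − 120 = 52°   (triadic ↓)
52 + 210 = 262°   (split-comp 30° ↑)
262 + 216 = 478 → 478 − 360 = 118°   (split-comp 36° ↑)
118 − 90 = 28°   (square ↓)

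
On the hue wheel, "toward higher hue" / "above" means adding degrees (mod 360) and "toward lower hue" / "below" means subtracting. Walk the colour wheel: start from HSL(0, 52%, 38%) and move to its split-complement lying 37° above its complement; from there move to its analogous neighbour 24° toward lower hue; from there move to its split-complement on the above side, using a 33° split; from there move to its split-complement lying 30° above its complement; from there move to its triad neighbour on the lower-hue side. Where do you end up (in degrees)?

136°

0 + 217 = 217°   (split-comp 37° ↑)
217 − 24 = 193°   (analog 24° ↓)
193 + 213 = 406 → 406 − 360 = 46°   (split-comp 33° ↑)
46 + 210 = 256°   (split-comp 30° ↑)
256 − 120 = 136°   (triadic ↓)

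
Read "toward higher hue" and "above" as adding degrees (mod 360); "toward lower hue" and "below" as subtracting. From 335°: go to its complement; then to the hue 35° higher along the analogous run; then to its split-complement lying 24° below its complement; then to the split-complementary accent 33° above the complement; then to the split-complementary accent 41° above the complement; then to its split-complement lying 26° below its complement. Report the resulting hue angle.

+180° (complement): 335 + 180 = 515 → 515 − 360 = 155°
+35° (analog 35° ↑): 155 + 35 = 190°
+156° (split-comp 24° ↓): 190 + 156 = 346°
+213° (split-comp 33° ↑): 346 + 213 = 559 → 559 − 360 = 199°
+221° (split-comp 41° ↑): 199 + 221 = 420 → 420 − 360 = 60°
+154° (split-comp 26° ↓): 60 + 154 = 214°

214°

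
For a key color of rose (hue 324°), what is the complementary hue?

144°

The complement sits 180° across the wheel.
324 + 180 = 504 → 504 − 360 = 144°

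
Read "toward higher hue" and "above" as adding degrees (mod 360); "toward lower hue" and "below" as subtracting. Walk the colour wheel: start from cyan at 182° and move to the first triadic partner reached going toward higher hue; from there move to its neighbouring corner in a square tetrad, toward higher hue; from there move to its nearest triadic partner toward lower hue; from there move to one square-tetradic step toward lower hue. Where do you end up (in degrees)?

182 + 120 = 302°   (triadic ↑)
302 + 90 = 392 → 392 − 360 = 32°   (square ↑)
32 − 120 = -88 → -88 + 360 = 272°   (triadic ↓)
272 − 90 = 182°   (square ↓)

182°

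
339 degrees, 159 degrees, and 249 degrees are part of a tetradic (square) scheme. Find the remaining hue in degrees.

A square tetradic scheme places four hues every 90°.
The full set through 159° is {69°, 159°, 249°, 339°}.
Given {159°, 249°, 339°}, the missing hue is 69°.

69°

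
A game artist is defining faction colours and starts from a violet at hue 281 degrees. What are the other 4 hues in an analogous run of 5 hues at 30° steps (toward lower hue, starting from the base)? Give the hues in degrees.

251°, 221°, 191° and 161°

Analogous hues sit every 30° along the wheel.
281 − 30 = 251°
281 − 60 = 221°
281 − 90 = 191°
281 − 120 = 161°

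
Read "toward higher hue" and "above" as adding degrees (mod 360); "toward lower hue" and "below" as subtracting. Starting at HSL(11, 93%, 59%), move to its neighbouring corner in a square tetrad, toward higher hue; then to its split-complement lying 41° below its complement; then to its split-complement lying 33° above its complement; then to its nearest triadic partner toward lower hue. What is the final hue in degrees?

square ↑ +90°: 11 + 90 = 101°
split-comp 41° ↓ +139°: 101 + 139 = 240°
split-comp 33° ↑ +213°: 240 + 213 = 453 → 453 − 360 = 93°
triadic ↓ −120°: 93 − 120 = -27 → -27 + 360 = 333°

333°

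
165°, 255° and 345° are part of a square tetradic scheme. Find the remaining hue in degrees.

A square tetradic scheme places four hues every 90°.
The full set through 165° is {75°, 165°, 255°, 345°}.
Given {165°, 255°, 345°}, the missing hue is 75°.

75°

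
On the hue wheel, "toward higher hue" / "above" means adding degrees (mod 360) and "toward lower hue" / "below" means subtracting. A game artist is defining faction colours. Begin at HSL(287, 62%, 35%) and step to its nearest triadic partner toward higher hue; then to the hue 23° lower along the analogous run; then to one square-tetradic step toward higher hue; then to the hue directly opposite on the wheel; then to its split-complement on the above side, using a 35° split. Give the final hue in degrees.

+120° (triadic ↑): 287 + 120 = 407 → 407 − 360 = 47°
−23° (analog 23° ↓): 47 − 23 = 24°
+90° (square ↑): 24 + 90 = 114°
+180° (complement): 114 + 180 = 294°
+215° (split-comp 35° ↑): 294 + 215 = 509 → 509 − 360 = 149°

149°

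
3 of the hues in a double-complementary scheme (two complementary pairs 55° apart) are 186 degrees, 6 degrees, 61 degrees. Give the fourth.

A rectangular tetradic uses two complementary pairs 55° apart: offsets 0°, 55°, 180°, 235°.
Among {6°, 61°, 186°}, 6° and 186° are a 180° pair.
The remaining hue 61° needs its own complement: 61 + 180 = 241°

241°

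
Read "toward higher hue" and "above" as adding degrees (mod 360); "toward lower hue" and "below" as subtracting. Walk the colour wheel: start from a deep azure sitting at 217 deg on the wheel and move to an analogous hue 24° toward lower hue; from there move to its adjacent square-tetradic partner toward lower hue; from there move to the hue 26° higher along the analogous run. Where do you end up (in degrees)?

analog 24° ↓ −24°: 217 − 24 = 193°
square ↓ −90°: 193 − 90 = 103°
analog 26° ↑ +26°: 103 + 26 = 129°

129°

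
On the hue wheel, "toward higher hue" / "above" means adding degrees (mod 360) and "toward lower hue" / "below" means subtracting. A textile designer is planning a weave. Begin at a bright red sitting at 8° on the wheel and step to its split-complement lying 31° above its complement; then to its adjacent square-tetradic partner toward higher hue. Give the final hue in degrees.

309°

+211° (split-comp 31° ↑): 8 + 211 = 219°
+90° (square ↑): 219 + 90 = 309°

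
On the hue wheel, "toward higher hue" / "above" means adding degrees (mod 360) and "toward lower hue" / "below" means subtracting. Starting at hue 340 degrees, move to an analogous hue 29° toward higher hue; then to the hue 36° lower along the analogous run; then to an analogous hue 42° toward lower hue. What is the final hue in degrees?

291°

+29° (analog 29° ↑): 340 + 29 = 369 → 369 − 360 = 9°
−36° (analog 36° ↓): 9 − 36 = -27 → -27 + 360 = 333°
−42° (analog 42° ↓): 333 − 42 = 291°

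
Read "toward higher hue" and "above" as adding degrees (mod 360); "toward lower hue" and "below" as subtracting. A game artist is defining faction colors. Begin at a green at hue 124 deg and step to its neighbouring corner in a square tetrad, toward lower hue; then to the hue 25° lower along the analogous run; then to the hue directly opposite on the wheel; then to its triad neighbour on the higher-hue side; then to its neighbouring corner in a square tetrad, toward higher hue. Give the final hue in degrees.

square ↓ −90°: 124 − 90 = 34°
analog 25° ↓ −25°: 34 − 25 = 9°
complement +180°: 9 + 180 = 189°
triadic ↑ +120°: 189 + 120 = 309°
square ↑ +90°: 309 + 90 = 399 → 399 − 360 = 39°

39°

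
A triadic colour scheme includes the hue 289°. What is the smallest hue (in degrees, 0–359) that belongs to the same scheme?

A triad places three hues 120° apart.
The full set through 289° is {49°, 169°, 289°}.

49°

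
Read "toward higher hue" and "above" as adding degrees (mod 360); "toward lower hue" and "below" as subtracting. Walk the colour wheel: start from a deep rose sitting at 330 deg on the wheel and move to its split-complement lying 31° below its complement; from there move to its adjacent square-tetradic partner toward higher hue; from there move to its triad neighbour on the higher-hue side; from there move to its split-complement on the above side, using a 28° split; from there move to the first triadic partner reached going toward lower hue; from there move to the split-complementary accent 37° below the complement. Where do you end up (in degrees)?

330 + 149 = 479 → 479 − 360 = 119°   (split-comp 31° ↓)
119 + 90 = 209°   (square ↑)
209 + 120 = 329°   (triadic ↑)
329 + 208 = 537 → 537 − 360 = 177°   (split-comp 28° ↑)
177 − 120 = 57°   (triadic ↓)
57 + 143 = 200°   (split-comp 37° ↓)

200°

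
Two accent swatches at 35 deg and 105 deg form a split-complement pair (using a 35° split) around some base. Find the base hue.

250°

The accents sit 35° either side of the complement, so the complement is their short-arc midpoint on the wheel.
Short-arc midpoint of 35° and 105°: 70°.
Base is 180° from the complement: 70 − 180 = -110 → -110 + 360 = 250°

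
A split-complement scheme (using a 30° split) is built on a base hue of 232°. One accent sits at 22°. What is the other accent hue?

Split-complementary hues sit 30° either side of the complement.
Complement of the base 232°: 232 + 180 = 412 → 412 − 360 = 52°
The given accent 22° is 30° one side of 52°; the other accent sits 30° the other side: 52 + 30 = 82°

82°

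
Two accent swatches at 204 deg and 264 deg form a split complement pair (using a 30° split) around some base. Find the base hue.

The accents sit 30° either side of the complement, so the complement is their short-arc midpoint on the wheel.
Short-arc midpoint of 204° and 264°: 234°.
Base is 180° from the complement: 234 − 180 = 54°

54°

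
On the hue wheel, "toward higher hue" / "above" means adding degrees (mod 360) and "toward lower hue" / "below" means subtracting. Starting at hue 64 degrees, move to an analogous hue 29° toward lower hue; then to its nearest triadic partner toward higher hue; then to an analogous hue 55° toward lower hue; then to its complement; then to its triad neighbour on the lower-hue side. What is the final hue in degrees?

160°

−29° (analog 29° ↓): 64 − 29 = 35°
+120° (triadic ↑): 35 + 120 = 155°
−55° (analog 55° ↓): 155 − 55 = 100°
+180° (complement): 100 + 180 = 280°
−120° (triadic ↓): 280 − 120 = 160°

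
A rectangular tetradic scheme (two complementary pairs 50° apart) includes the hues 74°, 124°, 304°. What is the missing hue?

254°

A rectangular tetradic uses two complementary pairs 50° apart: offsets 0°, 50°, 180°, 230°.
Among {74°, 124°, 304°}, 124° and 304° are a 180° pair.
The remaining hue 74° needs its own complement: 74 + 180 = 254°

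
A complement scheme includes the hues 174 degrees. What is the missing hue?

The complement sits 180° across the wheel.
The full set through 174° is {174°, 354°}.
Given {174°}, the missing hue is 354°.

354°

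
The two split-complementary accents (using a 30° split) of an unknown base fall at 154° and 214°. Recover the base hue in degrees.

4°

The accents sit 30° either side of the complement, so the complement is their short-arc midpoint on the wheel.
Short-arc midpoint of 154° and 214°: 184°.
Base is 180° from the complement: 184 − 180 = 4°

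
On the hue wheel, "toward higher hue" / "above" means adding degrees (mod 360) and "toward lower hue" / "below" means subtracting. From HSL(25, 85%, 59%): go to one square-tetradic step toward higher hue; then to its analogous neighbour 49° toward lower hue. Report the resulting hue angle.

66°

25 + 90 = 115°   (square ↑)
115 − 49 = 66°   (analog 49° ↓)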